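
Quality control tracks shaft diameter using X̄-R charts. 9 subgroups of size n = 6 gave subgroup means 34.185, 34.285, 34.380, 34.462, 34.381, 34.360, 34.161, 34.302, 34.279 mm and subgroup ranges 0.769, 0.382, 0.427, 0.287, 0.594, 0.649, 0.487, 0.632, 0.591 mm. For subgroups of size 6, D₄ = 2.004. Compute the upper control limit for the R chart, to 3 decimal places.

1.073

R̄ = (0.769 + 0.382 + 0.427 + 0.287 + 0.594 + 0.649 + 0.487 + 0.632 + 0.591) / 9 = 4.8180 / 9 = 0.5353
UCL_R = D₄·R̄ = 2.004 × 0.5353 = 1.0728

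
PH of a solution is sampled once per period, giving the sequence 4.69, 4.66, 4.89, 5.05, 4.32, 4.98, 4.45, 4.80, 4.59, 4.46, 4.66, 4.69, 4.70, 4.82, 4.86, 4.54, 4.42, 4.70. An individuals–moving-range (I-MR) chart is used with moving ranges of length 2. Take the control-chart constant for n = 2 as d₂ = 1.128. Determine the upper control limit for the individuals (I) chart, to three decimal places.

X̄ = (4.69 + 4.66 + 4.89 + 5.05 + 4.32 + 4.98 + 4.45 + 4.80 + 4.59 + 4.46 + 4.66 + 4.69 + 4.70 + 4.82 + 4.86 + 4.54 + 4.42 + 4.70) / 18 = 4.6822
Moving ranges: 0.03, 0.23, 0.16, 0.73, 0.66, 0.53, 0.35, 0.21, 0.13, 0.20, 0.03, 0.01, 0.12, 0.04, 0.32, 0.12, 0.28; M̄R̄ = 4.1500 / 17 = 0.2441
UCL = X̄ + 3·M̄R̄/d₂ = 4.6822 + 3 × 0.2441 / 1.128 = 5.3315

5.331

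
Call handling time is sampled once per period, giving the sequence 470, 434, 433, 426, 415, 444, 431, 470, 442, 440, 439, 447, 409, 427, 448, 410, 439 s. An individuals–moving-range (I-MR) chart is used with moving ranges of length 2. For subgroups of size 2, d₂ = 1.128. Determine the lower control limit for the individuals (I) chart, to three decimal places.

383.681

X̄ = (470 + 434 + 433 + 426 + 415 + 444 + 431 + 470 + 442 + 440 + 439 + 447 + 409 + 427 + 448 + 410 + 439) / 17 = 436.7059
Moving ranges: 36, 1, 7, 11, 29, 13, 39, 28, 2, 1, 8, 38, 18, 21, 38, 29; M̄R̄ = 319.0000 / 16 = 19.9375
LCL = X̄ − 3·M̄R̄/d₂ = 436.7059 − 3 × 19.9375 / 1.128 = 383.6806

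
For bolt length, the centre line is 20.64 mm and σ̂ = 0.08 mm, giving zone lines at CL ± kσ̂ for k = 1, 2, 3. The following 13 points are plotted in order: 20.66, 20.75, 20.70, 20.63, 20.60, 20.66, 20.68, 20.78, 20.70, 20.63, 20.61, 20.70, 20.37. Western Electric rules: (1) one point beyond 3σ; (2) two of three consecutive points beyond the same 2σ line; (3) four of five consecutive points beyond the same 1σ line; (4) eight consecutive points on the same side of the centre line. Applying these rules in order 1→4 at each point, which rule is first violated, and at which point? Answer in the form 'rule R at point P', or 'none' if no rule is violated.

Zone of each point (C = within 1σ̂, B = 1σ̂–2σ̂, A = 2σ̂–3σ̂, * = beyond 3σ̂; sign = side of CL): 1:+C, 2:+B, 3:+C, 4:-C, 5:-C, 6:+C, 7:+C, 8:+B, 9:+C, 10:-C, 11:-C, 12:+C, 13:-*
Rule 1 (one point beyond the 3σ limits) is satisfied at point 13.

rule 1 at point 13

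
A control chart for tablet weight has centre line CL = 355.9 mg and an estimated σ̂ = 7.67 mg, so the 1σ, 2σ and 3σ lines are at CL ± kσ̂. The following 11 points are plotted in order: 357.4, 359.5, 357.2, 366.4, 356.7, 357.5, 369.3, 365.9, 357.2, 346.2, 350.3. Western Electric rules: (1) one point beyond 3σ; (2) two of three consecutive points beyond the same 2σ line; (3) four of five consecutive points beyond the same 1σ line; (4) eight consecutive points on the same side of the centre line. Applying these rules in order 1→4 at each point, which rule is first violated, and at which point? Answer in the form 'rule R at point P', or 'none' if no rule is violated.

Zone of each point (C = within 1σ̂, B = 1σ̂–2σ̂, A = 2σ̂–3σ̂, * = beyond 3σ̂; sign = side of CL): 1:+C, 2:+C, 3:+C, 4:+B, 5:+C, 6:+C, 7:+B, 8:+B, 9:+C, 10:-B, 11:-C
Rule 4 (eight consecutive points on the same side of the centre line) is satisfied at point 8.

rule 4 at point 8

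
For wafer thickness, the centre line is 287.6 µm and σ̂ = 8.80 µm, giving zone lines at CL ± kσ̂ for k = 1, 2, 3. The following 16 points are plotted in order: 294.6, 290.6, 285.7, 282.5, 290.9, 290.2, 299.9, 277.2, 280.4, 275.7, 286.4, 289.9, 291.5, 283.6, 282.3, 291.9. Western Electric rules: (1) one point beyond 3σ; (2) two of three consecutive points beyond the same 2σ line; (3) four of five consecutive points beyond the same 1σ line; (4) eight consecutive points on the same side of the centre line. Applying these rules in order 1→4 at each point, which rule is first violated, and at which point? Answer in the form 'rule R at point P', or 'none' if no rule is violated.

none

Zone of each point (C = within 1σ̂, B = 1σ̂–2σ̂, A = 2σ̂–3σ̂, * = beyond 3σ̂; sign = side of CL): 1:+C, 2:+C, 3:-C, 4:-C, 5:+C, 6:+C, 7:+B, 8:-B, 9:-C, 10:-B, 11:-C, 12:+C, 13:+C, 14:-C, 15:-C, 16:+C
No rule fires across all 16 points.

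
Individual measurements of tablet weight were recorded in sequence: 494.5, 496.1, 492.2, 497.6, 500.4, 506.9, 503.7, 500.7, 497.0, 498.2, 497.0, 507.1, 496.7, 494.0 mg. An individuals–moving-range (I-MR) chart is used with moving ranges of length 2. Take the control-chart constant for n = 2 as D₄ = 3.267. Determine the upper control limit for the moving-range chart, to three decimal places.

Moving ranges: 1.6, 3.9, 5.4, 2.8, 6.5, 3.2, 3.0, 3.7, 1.2, 1.2, 10.1, 10.4, 2.7; M̄R̄ = 55.7000 / 13 = 4.2846
UCL_MR = D₄·M̄R̄ = 3.267 × 4.2846 = 13.9978

13.998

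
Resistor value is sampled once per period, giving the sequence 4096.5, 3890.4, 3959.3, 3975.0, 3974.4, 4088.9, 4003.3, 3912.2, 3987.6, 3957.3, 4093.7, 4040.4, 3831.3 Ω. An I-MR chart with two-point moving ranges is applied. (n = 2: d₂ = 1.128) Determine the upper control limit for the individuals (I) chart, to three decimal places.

4226.321

X̄ = (4096.5 + 3890.4 + 3959.3 + 3975.0 + 3974.4 + 4088.9 + 4003.3 + 3912.2 + 3987.6 + 3957.3 + 4093.7 + 4040.4 + 3831.3) / 13 = 3985.4077
Moving ranges: 206.1, 68.9, 15.7, 0.6, 114.5, 85.6, 91.1, 75.4, 30.3, 136.4, 53.3, 209.1; M̄R̄ = 1087.0000 / 12 = 90.5833
UCL = X̄ + 3·M̄R̄/d₂ = 3985.4077 + 3 × 90.5833 / 1.128 = 4226.3208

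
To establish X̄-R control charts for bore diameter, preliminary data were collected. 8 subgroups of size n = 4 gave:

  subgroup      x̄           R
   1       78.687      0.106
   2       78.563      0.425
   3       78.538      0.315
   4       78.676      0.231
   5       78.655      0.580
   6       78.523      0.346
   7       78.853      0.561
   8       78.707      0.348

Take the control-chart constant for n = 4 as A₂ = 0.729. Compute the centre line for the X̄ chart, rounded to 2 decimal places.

78.65

X̄̄ = (78.687 + 78.563 + 78.538 + 78.676 + 78.655 + 78.523 + 78.853 + 78.707) / 8 = 629.2020 / 8 = 78.6502
CL = X̄̄ = 78.6502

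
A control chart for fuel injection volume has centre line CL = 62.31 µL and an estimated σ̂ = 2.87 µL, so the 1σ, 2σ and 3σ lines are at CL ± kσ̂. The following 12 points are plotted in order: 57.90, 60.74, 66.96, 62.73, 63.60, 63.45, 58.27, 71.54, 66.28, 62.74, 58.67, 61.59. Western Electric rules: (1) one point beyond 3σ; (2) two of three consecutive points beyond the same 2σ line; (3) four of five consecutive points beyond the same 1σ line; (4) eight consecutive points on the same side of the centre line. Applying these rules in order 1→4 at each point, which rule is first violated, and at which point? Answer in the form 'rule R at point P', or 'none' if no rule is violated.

rule 1 at point 8

Zone of each point (C = within 1σ̂, B = 1σ̂–2σ̂, A = 2σ̂–3σ̂, * = beyond 3σ̂; sign = side of CL): 1:-B, 2:-C, 3:+B, 4:+C, 5:+C, 6:+C, 7:-B, 8:+*, 9:+B, 10:+C, 11:-B, 12:-C
Rule 1 (one point beyond the 3σ limits) is satisfied at point 8.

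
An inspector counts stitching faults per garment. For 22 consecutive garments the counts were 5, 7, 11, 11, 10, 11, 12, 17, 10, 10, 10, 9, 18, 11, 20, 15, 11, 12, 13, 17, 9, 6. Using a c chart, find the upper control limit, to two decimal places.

c̄ = (5 + 7 + 11 + 11 + 10 + 11 + 12 + 17 + 10 + 10 + 10 + 9 + 18 + 11 + 20 + 15 + 11 + 12 + 13 + 17 + 9 + 6) / 22 = 255 / 22 = 11.5909
UCL = c̄ + 3√c̄ = 11.5909 + 3 × √11.5909 = 11.5909 + 3 × 3.4045 = 21.8045

21.80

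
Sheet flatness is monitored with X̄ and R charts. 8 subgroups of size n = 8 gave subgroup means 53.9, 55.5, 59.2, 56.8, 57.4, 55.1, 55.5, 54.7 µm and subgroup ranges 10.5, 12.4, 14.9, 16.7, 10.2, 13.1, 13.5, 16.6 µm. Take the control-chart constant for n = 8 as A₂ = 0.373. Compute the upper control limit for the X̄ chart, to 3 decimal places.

X̄̄ = (53.9 + 55.5 + 59.2 + 56.8 + 57.4 + 55.1 + 55.5 + 54.7) / 8 = 448.1000 / 8 = 56.0125
R̄ = (10.5 + 12.4 + 14.9 + 16.7 + 10.2 + 13.1 + 13.5 + 16.6) / 8 = 107.9000 / 8 = 13.4875
UCL = X̄̄ + A₂·R̄ = 56.0125 + 0.373 × 13.4875 = 61.0433

61.043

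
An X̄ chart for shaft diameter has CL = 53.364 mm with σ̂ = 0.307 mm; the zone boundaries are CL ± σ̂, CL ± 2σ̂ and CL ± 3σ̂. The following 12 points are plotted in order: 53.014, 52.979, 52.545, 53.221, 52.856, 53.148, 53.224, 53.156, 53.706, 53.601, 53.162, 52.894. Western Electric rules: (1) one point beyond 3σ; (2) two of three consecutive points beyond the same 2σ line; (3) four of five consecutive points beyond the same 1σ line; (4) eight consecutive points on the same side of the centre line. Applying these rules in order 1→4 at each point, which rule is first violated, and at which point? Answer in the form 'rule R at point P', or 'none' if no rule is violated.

rule 3 at point 5

Zone of each point (C = within 1σ̂, B = 1σ̂–2σ̂, A = 2σ̂–3σ̂, * = beyond 3σ̂; sign = side of CL): 1:-B, 2:-B, 3:-A, 4:-C, 5:-B, 6:-C, 7:-C, 8:-C, 9:+B, 10:+C, 11:-C, 12:-B
Rule 3 (four of five consecutive points beyond the same 1σ limit) is satisfied at point 5.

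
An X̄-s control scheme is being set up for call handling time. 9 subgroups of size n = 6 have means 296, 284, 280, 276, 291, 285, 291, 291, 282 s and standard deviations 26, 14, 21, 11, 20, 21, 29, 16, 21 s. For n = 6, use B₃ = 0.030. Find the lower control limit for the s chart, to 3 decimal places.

s̄ = (26 + 14 + 21 + 11 + 20 + 21 + 29 + 16 + 21) / 9 = 19.8889
LCL_s = B₃·s̄ = 0.030 × 19.8889 = 0.5967

0.597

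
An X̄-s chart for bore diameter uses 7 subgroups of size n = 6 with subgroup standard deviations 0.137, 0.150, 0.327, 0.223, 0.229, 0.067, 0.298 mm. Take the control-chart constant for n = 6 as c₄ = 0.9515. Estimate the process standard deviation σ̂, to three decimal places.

0.215

s̄ = (0.137 + 0.150 + 0.327 + 0.223 + 0.229 + 0.067 + 0.298) / 7 = 0.2044
σ̂ = s̄ / c₄ = 0.2044 / 0.9515 = 0.2148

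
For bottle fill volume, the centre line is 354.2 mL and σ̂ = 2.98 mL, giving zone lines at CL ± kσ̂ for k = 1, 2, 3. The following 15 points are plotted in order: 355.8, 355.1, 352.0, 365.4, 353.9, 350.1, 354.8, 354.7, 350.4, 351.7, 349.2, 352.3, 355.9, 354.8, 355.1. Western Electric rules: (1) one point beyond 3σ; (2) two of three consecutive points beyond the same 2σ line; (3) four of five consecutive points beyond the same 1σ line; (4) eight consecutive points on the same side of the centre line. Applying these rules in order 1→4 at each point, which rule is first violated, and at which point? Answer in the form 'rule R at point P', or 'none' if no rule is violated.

Zone of each point (C = within 1σ̂, B = 1σ̂–2σ̂, A = 2σ̂–3σ̂, * = beyond 3σ̂; sign = side of CL): 1:+C, 2:+C, 3:-C, 4:+*, 5:-C, 6:-B, 7:+C, 8:+C, 9:-B, 10:-C, 11:-B, 12:-C, 13:+C, 14:+C, 15:+C
Rule 1 (one point beyond the 3σ limits) is satisfied at point 4.

rule 1 at point 4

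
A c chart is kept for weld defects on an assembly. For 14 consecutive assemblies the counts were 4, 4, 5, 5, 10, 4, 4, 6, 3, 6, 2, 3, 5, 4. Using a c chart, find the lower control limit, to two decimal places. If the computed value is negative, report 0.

c̄ = (4 + 4 + 5 + 5 + 10 + 4 + 4 + 6 + 3 + 6 + 2 + 3 + 5 + 4) / 14 = 65 / 14 = 4.6429
LCL = c̄ − 3√c̄ = 4.6429 − 3 × 2.1547 = -1.8213 → 0 (cannot be negative)

0.00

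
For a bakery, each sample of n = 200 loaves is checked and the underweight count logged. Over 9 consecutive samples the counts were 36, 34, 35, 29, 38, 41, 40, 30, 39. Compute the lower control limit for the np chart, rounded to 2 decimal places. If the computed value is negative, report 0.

p̄ = Σdᵢ / (k·n) = 322 / (9 × 200) = 0.17889
LCL = np̄ − 3·√(np̄(1−p̄)) = 35.7778 − 3 × 5.4201 = 19.5175

19.52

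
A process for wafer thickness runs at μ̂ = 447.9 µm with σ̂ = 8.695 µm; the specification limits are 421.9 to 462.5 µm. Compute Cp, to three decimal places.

0.778

Cp = (USL − LSL) / (6σ̂) = (462.5 − 421.9) / (6 × 8.695) = 40.6000 / 52.1700 = 0.7782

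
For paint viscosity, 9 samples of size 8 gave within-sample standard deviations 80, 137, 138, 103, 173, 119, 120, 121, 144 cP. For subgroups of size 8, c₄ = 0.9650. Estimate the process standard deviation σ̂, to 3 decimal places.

130.685

s̄ = (80 + 137 + 138 + 103 + 173 + 119 + 120 + 121 + 144) / 9 = 126.1111
σ̂ = s̄ / c₄ = 126.1111 / 0.9650 = 130.6851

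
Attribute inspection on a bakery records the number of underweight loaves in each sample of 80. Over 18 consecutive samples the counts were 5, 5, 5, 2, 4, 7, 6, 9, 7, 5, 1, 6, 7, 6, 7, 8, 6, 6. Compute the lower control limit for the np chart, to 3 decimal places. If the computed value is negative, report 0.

0.000

p̄ = Σdᵢ / (k·n) = 102 / (18 × 80) = 0.07083
LCL = np̄ − 3·√(np̄(1−p̄)) = 5.6667 − 3 × 2.2946 = -1.2172 → 0 (negative, so LCL = 0)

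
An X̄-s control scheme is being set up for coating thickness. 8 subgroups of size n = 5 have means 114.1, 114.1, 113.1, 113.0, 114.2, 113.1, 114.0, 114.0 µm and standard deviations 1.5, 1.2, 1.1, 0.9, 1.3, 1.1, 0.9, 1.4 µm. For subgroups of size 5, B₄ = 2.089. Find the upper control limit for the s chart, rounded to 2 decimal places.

s̄ = (1.5 + 1.2 + 1.1 + 0.9 + 1.3 + 1.1 + 0.9 + 1.4) / 8 = 1.1750
UCL_s = B₄·s̄ = 2.089 × 1.1750 = 2.4546

2.45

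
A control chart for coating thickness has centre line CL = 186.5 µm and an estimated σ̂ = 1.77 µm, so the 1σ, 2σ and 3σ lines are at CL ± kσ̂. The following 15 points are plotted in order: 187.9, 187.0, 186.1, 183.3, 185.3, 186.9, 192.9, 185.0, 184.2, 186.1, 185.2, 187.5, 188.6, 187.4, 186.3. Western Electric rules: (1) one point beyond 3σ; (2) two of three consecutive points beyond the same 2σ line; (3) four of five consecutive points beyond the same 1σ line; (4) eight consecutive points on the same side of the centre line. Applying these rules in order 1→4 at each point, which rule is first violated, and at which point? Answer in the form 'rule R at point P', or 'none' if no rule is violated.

rule 1 at point 7

Zone of each point (C = within 1σ̂, B = 1σ̂–2σ̂, A = 2σ̂–3σ̂, * = beyond 3σ̂; sign = side of CL): 1:+C, 2:+C, 3:-C, 4:-B, 5:-C, 6:+C, 7:+*, 8:-C, 9:-B, 10:-C, 11:-C, 12:+C, 13:+B, 14:+C, 15:-C
Rule 1 (one point beyond the 3σ limits) is satisfied at point 7.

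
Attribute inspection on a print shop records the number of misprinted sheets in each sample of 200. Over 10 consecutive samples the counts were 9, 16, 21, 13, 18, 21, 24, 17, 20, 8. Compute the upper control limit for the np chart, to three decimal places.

28.437

p̄ = Σdᵢ / (k·n) = 167 / (10 × 200) = 0.08350
UCL = np̄ + 3·√(np̄(1−p̄)) = 16.7000 + 3 × √(16.7000×0.91650) = 16.7000 + 3 × 3.9122 = 28.4367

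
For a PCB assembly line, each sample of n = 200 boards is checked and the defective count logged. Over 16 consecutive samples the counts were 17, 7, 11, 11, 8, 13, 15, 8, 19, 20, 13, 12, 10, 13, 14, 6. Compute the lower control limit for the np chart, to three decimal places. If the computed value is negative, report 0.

2.115

p̄ = Σdᵢ / (k·n) = 197 / (16 × 200) = 0.06156
LCL = np̄ − 3·√(np̄(1−p̄)) = 12.3125 − 3 × 3.3992 = 2.1149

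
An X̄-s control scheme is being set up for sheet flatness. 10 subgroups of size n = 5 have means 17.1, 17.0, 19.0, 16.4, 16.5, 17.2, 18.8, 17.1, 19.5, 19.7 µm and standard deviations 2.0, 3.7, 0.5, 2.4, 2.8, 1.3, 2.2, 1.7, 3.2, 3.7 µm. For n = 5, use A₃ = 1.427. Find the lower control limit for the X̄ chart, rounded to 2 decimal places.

14.48

X̄̄ = (17.1 + 17.0 + 19.0 + 16.4 + 16.5 + 17.2 + 18.8 + 17.1 + 19.5 + 19.7) / 10 = 17.8300
s̄ = (2.0 + 3.7 + 0.5 + 2.4 + 2.8 + 1.3 + 2.2 + 1.7 + 3.2 + 3.7) / 10 = 2.3500
LCL = X̄̄ − A₃·s̄ = 17.8300 − 1.427 × 2.3500 = 14.4766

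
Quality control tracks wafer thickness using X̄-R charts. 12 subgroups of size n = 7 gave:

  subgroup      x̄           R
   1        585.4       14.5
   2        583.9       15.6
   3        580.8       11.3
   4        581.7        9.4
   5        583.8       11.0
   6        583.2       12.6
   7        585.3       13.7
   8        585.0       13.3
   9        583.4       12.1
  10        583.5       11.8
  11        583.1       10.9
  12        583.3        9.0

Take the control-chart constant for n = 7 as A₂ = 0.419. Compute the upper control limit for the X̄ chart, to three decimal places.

588.603

X̄̄ = (585.4 + 583.9 + 580.8 + 581.7 + 583.8 + 583.2 + 585.3 + 585.0 + 583.4 + 583.5 + 583.1 + 583.3) / 12 = 7002.4000 / 12 = 583.5333
R̄ = (14.5 + 15.6 + 11.3 + 9.4 + 11.0 + 12.6 + 13.7 + 13.3 + 12.1 + 11.8 + 10.9 + 9.0) / 12 = 145.2000 / 12 = 12.1000
UCL = X̄̄ + A₂·R̄ = 583.5333 + 0.419 × 12.1000 = 588.6032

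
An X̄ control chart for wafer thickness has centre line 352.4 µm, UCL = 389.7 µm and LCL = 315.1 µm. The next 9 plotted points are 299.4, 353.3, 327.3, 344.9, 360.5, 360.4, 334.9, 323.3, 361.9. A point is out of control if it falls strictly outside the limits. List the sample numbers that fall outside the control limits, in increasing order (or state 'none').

Compare each point to [315.1, 389.7]: sample 1 = 299.4 < LCL.

1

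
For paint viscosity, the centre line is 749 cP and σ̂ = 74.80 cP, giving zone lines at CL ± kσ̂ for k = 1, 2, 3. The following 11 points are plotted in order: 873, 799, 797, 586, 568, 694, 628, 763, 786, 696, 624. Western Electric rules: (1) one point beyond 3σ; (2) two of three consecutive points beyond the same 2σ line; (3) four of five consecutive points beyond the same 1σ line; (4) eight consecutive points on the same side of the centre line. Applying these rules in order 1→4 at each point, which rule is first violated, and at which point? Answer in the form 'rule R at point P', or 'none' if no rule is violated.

rule 2 at point 5

Zone of each point (C = within 1σ̂, B = 1σ̂–2σ̂, A = 2σ̂–3σ̂, * = beyond 3σ̂; sign = side of CL): 1:+B, 2:+C, 3:+C, 4:-A, 5:-A, 6:-C, 7:-B, 8:+C, 9:+C, 10:-C, 11:-B
Rule 2 (two of three consecutive points beyond the same 2σ limit) is satisfied at point 5.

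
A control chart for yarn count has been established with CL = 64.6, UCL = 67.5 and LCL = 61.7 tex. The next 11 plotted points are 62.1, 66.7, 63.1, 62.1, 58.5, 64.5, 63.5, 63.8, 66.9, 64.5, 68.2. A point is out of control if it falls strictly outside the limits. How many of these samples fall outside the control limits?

2

Compare each point to [61.7, 67.5]: sample 5 = 58.5 < LCL; sample 11 = 68.2 > UCL.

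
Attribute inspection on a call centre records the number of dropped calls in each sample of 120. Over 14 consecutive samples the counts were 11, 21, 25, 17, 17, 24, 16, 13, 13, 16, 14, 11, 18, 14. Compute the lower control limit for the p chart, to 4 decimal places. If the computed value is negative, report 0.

0.0428

p̄ = Σdᵢ / (k·n) = 230 / (14 × 120) = 0.13690
LCL = p̄ − 3·√(p̄(1−p̄)/n) = 0.13690 − 3 × 0.03138 = 0.04277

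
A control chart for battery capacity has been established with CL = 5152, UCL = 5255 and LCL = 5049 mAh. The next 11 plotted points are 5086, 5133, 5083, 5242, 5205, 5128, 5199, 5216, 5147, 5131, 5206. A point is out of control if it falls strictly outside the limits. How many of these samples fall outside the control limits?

0

All 11 points lie within [5049, 5255].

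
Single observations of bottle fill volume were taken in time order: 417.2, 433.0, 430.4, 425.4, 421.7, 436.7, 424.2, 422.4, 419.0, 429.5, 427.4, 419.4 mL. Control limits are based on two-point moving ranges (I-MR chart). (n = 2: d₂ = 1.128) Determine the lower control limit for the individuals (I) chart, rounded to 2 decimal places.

406.09

X̄ = (417.2 + 433.0 + 430.4 + 425.4 + 421.7 + 436.7 + 424.2 + 422.4 + 419.0 + 429.5 + 427.4 + 419.4) / 12 = 425.5250
Moving ranges: 15.8, 2.6, 5.0, 3.7, 15.0, 12.5, 1.8, 3.4, 10.5, 2.1, 8.0; M̄R̄ = 80.4000 / 11 = 7.3091
LCL = X̄ − 3·M̄R̄/d₂ = 425.5250 − 3 × 7.3091 / 1.128 = 406.0859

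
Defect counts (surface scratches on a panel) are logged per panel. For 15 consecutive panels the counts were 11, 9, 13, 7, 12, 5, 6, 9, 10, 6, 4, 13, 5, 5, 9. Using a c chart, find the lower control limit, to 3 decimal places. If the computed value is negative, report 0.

c̄ = (11 + 9 + 13 + 7 + 12 + 5 + 6 + 9 + 10 + 6 + 4 + 13 + 5 + 5 + 9) / 15 = 124 / 15 = 8.2667
LCL = c̄ − 3√c̄ = 8.2667 − 3 × 2.8752 = -0.3589 → 0 (cannot be negative)

0.000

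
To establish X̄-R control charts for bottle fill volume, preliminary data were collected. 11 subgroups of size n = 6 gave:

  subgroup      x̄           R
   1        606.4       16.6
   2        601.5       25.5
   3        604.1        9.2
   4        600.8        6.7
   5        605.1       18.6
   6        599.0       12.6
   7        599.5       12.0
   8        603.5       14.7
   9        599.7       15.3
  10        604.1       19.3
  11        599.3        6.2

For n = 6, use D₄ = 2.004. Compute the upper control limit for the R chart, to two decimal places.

R̄ = (16.6 + 25.5 + 9.2 + 6.7 + 18.6 + 12.6 + 12.0 + 14.7 + 15.3 + 19.3 + 6.2) / 11 = 156.7000 / 11 = 14.2455
UCL_R = D₄·R̄ = 2.004 × 14.2455 = 28.5479

28.55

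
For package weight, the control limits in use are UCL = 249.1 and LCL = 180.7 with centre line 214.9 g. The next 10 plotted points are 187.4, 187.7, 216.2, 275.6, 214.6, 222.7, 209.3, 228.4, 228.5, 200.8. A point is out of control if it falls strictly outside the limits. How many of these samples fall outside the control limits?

Compare each point to [180.7, 249.1]: sample 4 = 275.6 > UCL.

1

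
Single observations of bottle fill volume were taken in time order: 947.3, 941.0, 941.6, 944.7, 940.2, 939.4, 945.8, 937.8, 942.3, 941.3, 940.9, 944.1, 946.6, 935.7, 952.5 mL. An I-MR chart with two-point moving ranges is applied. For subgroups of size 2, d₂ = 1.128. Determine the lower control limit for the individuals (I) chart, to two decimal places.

929.64

X̄ = (947.3 + 941.0 + 941.6 + 944.7 + 940.2 + 939.4 + 945.8 + 937.8 + 942.3 + 941.3 + 940.9 + 944.1 + 946.6 + 935.7 + 952.5) / 15 = 942.7467
Moving ranges: 6.3, 0.6, 3.1, 4.5, 0.8, 6.4, 8.0, 4.5, 1.0, 0.4, 3.2, 2.5, 10.9, 16.8; M̄R̄ = 69.0000 / 14 = 4.9286
LCL = X̄ − 3·M̄R̄/d₂ = 942.7467 − 3 × 4.9286 / 1.128 = 929.6388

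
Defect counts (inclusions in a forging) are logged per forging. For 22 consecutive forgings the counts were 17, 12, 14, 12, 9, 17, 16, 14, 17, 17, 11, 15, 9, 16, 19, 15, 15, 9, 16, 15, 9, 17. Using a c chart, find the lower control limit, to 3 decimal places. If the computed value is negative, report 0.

c̄ = (17 + 12 + 14 + 12 + 9 + 17 + 16 + 14 + 17 + 17 + 11 + 15 + 9 + 16 + 19 + 15 + 15 + 9 + 16 + 15 + 9 + 17) / 22 = 311 / 22 = 14.1364
LCL = c̄ − 3√c̄ = 14.1364 − 3 × 3.7598 = 2.8569

2.857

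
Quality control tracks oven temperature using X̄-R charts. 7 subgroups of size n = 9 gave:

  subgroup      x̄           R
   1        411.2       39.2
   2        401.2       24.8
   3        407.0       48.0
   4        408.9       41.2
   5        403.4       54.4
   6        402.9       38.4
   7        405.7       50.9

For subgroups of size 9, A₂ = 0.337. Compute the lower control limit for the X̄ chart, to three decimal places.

391.464

X̄̄ = (411.2 + 401.2 + 407.0 + 408.9 + 403.4 + 402.9 + 405.7) / 7 = 2840.3000 / 7 = 405.7571
R̄ = (39.2 + 24.8 + 48.0 + 41.2 + 54.4 + 38.4 + 50.9) / 7 = 296.9000 / 7 = 42.4143
LCL = X̄̄ − A₂·R̄ = 405.7571 − 0.337 × 42.4143 = 391.4635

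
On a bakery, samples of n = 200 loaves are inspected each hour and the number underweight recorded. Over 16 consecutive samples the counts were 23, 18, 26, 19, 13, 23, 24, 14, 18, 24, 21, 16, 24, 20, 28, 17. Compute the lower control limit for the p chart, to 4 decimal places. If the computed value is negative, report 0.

p̄ = Σdᵢ / (k·n) = 328 / (16 × 200) = 0.10250
LCL = p̄ − 3·√(p̄(1−p̄)/n) = 0.10250 − 3 × 0.02145 = 0.03816

0.0382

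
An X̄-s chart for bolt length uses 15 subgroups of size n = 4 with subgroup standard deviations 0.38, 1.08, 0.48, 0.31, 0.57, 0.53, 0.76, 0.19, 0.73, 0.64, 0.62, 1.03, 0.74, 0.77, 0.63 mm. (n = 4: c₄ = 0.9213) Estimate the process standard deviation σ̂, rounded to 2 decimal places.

s̄ = (0.38 + 1.08 + 0.48 + 0.31 + 0.57 + 0.53 + 0.76 + 0.19 + 0.73 + 0.64 + 0.62 + 1.03 + 0.74 + 0.77 + 0.63) / 15 = 0.6307
σ̂ = s̄ / c₄ = 0.6307 / 0.9213 = 0.6845

0.68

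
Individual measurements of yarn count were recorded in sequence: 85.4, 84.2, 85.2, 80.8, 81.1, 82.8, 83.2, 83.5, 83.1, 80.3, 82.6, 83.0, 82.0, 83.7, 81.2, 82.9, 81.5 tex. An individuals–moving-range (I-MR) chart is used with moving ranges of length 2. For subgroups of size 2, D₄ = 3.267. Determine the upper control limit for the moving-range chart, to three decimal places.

4.798

Moving ranges: 1.2, 1.0, 4.4, 0.3, 1.7, 0.4, 0.3, 0.4, 2.8, 2.3, 0.4, 1.0, 1.7, 2.5, 1.7, 1.4; M̄R̄ = 23.5000 / 16 = 1.4688
UCL_MR = D₄·M̄R̄ = 3.267 × 1.4688 = 4.7984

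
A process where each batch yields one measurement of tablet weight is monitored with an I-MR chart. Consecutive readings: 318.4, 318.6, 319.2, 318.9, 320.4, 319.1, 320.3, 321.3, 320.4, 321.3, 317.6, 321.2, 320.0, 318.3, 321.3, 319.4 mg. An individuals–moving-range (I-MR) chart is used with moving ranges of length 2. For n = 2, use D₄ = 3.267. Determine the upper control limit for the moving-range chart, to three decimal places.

5.009

Moving ranges: 0.2, 0.6, 0.3, 1.5, 1.3, 1.2, 1.0, 0.9, 0.9, 3.7, 3.6, 1.2, 1.7, 3.0, 1.9; M̄R̄ = 23.0000 / 15 = 1.5333
UCL_MR = D₄·M̄R̄ = 3.267 × 1.5333 = 5.0094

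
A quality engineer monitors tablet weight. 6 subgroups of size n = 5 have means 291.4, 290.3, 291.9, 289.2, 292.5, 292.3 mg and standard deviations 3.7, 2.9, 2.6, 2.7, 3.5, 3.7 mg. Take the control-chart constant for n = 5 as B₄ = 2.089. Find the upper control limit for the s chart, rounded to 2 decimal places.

6.65

s̄ = (3.7 + 2.9 + 2.6 + 2.7 + 3.5 + 3.7) / 6 = 3.1833
UCL_s = B₄·s̄ = 2.089 × 3.1833 = 6.6500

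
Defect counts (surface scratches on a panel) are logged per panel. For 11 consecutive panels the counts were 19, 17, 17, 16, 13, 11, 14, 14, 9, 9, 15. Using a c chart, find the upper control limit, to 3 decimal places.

25.225

c̄ = (19 + 17 + 17 + 16 + 13 + 11 + 14 + 14 + 9 + 9 + 15) / 11 = 154 / 11 = 14.0000
UCL = c̄ + 3√c̄ = 14.0000 + 3 × √14.0000 = 14.0000 + 3 × 3.7417 = 25.2250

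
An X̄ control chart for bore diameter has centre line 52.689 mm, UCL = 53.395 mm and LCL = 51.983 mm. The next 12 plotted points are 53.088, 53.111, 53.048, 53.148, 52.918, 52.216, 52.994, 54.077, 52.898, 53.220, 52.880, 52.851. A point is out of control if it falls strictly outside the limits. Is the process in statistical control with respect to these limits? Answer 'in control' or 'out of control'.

out of control

Compare each point to [51.983, 53.395]: sample 8 = 54.077 > UCL.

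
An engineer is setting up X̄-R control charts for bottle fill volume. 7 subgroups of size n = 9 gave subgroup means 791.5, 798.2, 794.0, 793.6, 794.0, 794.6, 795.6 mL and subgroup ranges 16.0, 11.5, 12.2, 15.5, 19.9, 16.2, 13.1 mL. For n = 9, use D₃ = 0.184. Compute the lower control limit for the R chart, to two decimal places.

R̄ = (16.0 + 11.5 + 12.2 + 15.5 + 19.9 + 16.2 + 13.1) / 7 = 104.4000 / 7 = 14.9143
LCL_R = D₃·R̄ = 0.184 × 14.9143 = 2.7442

2.74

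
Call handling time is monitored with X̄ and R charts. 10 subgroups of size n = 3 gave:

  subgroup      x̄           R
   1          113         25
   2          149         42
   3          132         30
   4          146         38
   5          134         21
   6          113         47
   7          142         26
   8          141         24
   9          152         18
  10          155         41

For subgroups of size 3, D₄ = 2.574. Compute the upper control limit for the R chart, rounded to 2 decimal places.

80.31

R̄ = (25 + 42 + 30 + 38 + 21 + 47 + 26 + 24 + 18 + 41) / 10 = 312.0000 / 10 = 31.2000
UCL_R = D₄·R̄ = 2.574 × 31.2000 = 80.3088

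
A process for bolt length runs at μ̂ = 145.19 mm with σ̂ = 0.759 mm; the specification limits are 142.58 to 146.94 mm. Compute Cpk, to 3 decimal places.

0.769

Cpu = (USL − μ̂) / (3σ̂) = (146.94 − 145.19) / (3 × 0.759) = 0.7686; Cpl = (μ̂ − LSL) / (3σ̂) = (145.19 − 142.58) / (3 × 0.759) = 1.1462; Cpk = min(Cpu, Cpl) = 0.7686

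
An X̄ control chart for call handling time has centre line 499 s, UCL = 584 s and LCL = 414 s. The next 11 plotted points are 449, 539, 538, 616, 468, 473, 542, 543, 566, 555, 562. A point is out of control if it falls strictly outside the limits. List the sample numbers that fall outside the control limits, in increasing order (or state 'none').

4

Compare each point to [414, 584]: sample 4 = 616 > UCL.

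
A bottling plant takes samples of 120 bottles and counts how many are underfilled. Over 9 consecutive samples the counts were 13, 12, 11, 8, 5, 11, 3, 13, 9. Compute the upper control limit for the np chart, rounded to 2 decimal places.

p̄ = Σdᵢ / (k·n) = 85 / (9 × 120) = 0.07870
UCL = np̄ + 3·√(np̄(1−p̄)) = 9.4444 + 3 × √(9.4444×0.92130) = 9.4444 + 3 × 2.9498 = 18.2937

18.29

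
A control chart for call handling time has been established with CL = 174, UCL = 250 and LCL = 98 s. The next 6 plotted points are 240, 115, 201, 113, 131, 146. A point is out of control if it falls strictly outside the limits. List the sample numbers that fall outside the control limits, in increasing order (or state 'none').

none

All 6 points lie within [98, 250].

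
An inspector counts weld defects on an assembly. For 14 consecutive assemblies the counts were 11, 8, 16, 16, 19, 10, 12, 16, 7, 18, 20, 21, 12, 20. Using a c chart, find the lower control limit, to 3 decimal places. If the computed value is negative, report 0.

3.207

c̄ = (11 + 8 + 16 + 16 + 19 + 10 + 12 + 16 + 7 + 18 + 20 + 21 + 12 + 20) / 14 = 206 / 14 = 14.7143
LCL = c̄ − 3√c̄ = 14.7143 − 3 × 3.8359 = 3.2065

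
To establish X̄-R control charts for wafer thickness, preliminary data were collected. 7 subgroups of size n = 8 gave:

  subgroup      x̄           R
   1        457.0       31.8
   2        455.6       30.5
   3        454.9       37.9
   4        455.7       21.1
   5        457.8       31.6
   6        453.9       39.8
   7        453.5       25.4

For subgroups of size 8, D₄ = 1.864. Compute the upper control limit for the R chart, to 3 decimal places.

R̄ = (31.8 + 30.5 + 37.9 + 21.1 + 31.6 + 39.8 + 25.4) / 7 = 218.1000 / 7 = 31.1571
UCL_R = D₄·R̄ = 1.864 × 31.1571 = 58.0769

58.077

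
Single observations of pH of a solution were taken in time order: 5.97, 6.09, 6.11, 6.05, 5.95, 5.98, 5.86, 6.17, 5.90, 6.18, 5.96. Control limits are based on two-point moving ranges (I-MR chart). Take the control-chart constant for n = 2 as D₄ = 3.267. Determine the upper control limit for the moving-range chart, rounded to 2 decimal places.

Moving ranges: 0.12, 0.02, 0.06, 0.10, 0.03, 0.12, 0.31, 0.27, 0.28, 0.22; M̄R̄ = 1.5300 / 10 = 0.1530
UCL_MR = D₄·M̄R̄ = 3.267 × 0.1530 = 0.4999

0.50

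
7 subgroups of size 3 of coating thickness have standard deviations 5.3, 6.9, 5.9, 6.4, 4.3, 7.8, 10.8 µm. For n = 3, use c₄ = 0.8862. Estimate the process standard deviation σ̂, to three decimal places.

7.641

s̄ = (5.3 + 6.9 + 5.9 + 6.4 + 4.3 + 7.8 + 10.8) / 7 = 6.7714
σ̂ = s̄ / c₄ = 6.7714 / 0.8862 = 7.6410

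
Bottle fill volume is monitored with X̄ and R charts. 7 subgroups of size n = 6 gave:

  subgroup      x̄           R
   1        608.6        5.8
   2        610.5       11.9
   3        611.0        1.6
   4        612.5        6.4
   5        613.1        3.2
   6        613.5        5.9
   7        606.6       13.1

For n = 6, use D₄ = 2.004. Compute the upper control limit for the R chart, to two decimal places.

13.71

R̄ = (5.8 + 11.9 + 1.6 + 6.4 + 3.2 + 5.9 + 13.1) / 7 = 47.9000 / 7 = 6.8429
UCL_R = D₄·R̄ = 2.004 × 6.8429 = 13.7131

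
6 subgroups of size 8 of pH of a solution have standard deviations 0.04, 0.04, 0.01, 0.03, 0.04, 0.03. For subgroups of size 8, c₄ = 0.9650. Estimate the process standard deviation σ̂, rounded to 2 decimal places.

s̄ = (0.04 + 0.04 + 0.01 + 0.03 + 0.04 + 0.03) / 6 = 0.0317
σ̂ = s̄ / c₄ = 0.0317 / 0.9650 = 0.0328

0.03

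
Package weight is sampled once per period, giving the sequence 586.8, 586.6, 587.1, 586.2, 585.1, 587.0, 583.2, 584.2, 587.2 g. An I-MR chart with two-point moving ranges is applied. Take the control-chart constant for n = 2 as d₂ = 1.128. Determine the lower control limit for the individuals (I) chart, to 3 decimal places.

X̄ = (586.8 + 586.6 + 587.1 + 586.2 + 585.1 + 587.0 + 583.2 + 584.2 + 587.2) / 9 = 585.9333
Moving ranges: 0.2, 0.5, 0.9, 1.1, 1.9, 3.8, 1.0, 3.0; M̄R̄ = 12.4000 / 8 = 1.5500
LCL = X̄ − 3·M̄R̄/d₂ = 585.9333 − 3 × 1.5500 / 1.128 = 581.8110

581.811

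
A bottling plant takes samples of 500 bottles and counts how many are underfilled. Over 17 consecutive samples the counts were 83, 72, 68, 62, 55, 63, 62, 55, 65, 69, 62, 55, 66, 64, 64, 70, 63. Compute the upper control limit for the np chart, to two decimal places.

87.09

p̄ = Σdᵢ / (k·n) = 1098 / (17 × 500) = 0.12918
UCL = np̄ + 3·√(np̄(1−p̄)) = 64.5882 + 3 × √(64.5882×0.87082) = 64.5882 + 3 × 7.4997 = 87.0872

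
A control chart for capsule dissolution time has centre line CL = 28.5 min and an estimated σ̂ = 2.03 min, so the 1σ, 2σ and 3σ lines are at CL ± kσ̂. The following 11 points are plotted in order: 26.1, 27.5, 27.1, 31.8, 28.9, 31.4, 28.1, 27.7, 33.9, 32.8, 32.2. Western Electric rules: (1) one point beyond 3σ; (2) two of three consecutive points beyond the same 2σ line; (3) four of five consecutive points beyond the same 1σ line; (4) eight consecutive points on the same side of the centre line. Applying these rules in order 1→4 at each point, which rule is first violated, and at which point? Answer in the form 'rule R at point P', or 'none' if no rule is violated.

rule 2 at point 10

Zone of each point (C = within 1σ̂, B = 1σ̂–2σ̂, A = 2σ̂–3σ̂, * = beyond 3σ̂; sign = side of CL): 1:-B, 2:-C, 3:-C, 4:+B, 5:+C, 6:+B, 7:-C, 8:-C, 9:+A, 10:+A, 11:+B
Rule 2 (two of three consecutive points beyond the same 2σ limit) is satisfied at point 10.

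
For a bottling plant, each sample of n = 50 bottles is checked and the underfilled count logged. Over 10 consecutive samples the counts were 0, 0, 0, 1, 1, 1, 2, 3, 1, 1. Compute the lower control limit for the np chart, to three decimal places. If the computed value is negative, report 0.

p̄ = Σdᵢ / (k·n) = 10 / (10 × 50) = 0.02000
LCL = np̄ − 3·√(np̄(1−p̄)) = 1.0000 − 3 × 0.9899 = -1.9698 → 0 (negative, so LCL = 0)

0.000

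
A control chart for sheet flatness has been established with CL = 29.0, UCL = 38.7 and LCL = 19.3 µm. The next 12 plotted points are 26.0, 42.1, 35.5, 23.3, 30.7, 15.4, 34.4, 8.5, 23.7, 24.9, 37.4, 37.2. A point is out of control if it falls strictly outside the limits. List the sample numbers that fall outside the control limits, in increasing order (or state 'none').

2, 6, 8

Compare each point to [19.3, 38.7]: sample 2 = 42.1 > UCL; sample 6 = 15.4 < LCL; sample 8 = 8.5 < LCL.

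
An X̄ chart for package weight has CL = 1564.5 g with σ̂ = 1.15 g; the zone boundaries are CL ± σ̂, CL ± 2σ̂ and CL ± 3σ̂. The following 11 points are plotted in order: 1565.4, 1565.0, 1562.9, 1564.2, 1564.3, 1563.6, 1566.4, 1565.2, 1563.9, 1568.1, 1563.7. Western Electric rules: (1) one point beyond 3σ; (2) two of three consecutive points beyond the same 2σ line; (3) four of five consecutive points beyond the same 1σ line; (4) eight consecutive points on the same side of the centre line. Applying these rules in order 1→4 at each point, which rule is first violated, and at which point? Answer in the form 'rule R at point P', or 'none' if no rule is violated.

Zone of each point (C = within 1σ̂, B = 1σ̂–2σ̂, A = 2σ̂–3σ̂, * = beyond 3σ̂; sign = side of CL): 1:+C, 2:+C, 3:-B, 4:-C, 5:-C, 6:-C, 7:+B, 8:+C, 9:-C, 10:+*, 11:-C
Rule 1 (one point beyond the 3σ limits) is satisfied at point 10.

rule 1 at point 10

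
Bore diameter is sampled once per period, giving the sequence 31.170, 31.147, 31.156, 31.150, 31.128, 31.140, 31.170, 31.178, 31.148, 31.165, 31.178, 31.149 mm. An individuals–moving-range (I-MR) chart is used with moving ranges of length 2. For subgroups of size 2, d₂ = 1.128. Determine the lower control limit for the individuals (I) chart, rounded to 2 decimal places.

X̄ = (31.170 + 31.147 + 31.156 + 31.150 + 31.128 + 31.140 + 31.170 + 31.178 + 31.148 + 31.165 + 31.178 + 31.149) / 12 = 31.1566
Moving ranges: 0.023, 0.009, 0.006, 0.022, 0.012, 0.030, 0.008, 0.030, 0.017, 0.013, 0.029; M̄R̄ = 0.1990 / 11 = 0.0181
LCL = X̄ − 3·M̄R̄/d₂ = 31.1566 − 3 × 0.0181 / 1.128 = 31.1085

31.11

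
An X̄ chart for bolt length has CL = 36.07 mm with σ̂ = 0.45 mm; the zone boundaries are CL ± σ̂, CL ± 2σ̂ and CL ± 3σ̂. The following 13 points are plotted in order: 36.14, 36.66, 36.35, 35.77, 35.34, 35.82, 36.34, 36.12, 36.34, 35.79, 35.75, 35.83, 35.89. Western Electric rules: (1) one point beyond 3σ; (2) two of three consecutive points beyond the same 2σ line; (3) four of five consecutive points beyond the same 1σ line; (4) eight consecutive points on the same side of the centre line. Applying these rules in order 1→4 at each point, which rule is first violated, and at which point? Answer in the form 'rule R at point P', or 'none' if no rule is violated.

none

Zone of each point (C = within 1σ̂, B = 1σ̂–2σ̂, A = 2σ̂–3σ̂, * = beyond 3σ̂; sign = side of CL): 1:+C, 2:+B, 3:+C, 4:-C, 5:-B, 6:-C, 7:+C, 8:+C, 9:+C, 10:-C, 11:-C, 12:-C, 13:-C
No rule fires across all 13 points.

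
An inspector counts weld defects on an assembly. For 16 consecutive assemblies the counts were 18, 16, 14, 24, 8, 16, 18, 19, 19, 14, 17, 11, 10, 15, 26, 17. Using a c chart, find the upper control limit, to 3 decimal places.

28.515

c̄ = (18 + 16 + 14 + 24 + 8 + 16 + 18 + 19 + 19 + 14 + 17 + 11 + 10 + 15 + 26 + 17) / 16 = 262 / 16 = 16.3750
UCL = c̄ + 3√c̄ = 16.3750 + 3 × √16.3750 = 16.3750 + 3 × 4.0466 = 28.5148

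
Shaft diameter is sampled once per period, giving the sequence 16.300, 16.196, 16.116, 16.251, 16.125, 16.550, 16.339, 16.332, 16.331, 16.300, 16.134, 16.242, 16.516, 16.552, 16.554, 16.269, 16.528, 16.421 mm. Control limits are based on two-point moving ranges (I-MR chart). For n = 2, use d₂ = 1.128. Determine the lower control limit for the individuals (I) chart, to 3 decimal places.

15.968

X̄ = (16.300 + 16.196 + 16.116 + 16.251 + 16.125 + 16.550 + 16.339 + 16.332 + 16.331 + 16.300 + 16.134 + 16.242 + 16.516 + 16.552 + 16.554 + 16.269 + 16.528 + 16.421) / 18 = 16.3364
Moving ranges: 0.104, 0.080, 0.135, 0.126, 0.425, 0.211, 0.007, 0.001, 0.031, 0.166, 0.108, 0.274, 0.036, 0.002, 0.285, 0.259, 0.107; M̄R̄ = 2.3570 / 17 = 0.1386
LCL = X̄ − 3·M̄R̄/d₂ = 16.3364 − 3 × 0.1386 / 1.128 = 15.9677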